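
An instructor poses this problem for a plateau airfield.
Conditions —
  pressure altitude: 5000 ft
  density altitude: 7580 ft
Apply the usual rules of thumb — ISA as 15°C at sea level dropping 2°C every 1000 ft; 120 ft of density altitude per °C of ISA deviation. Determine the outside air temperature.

26.5°C

Density altitude − pressure altitude = 7580 − 5000 = +2580 ft.
At 120 ft/°C that is an ISA deviation of 2580/120 = +21.5°C.
ISA temperature at 5000 ft = 15 − 2 × (5000/1000) = 5°C.
OAT = ISA + deviation = 5 + (+21.5) = 26.5°C.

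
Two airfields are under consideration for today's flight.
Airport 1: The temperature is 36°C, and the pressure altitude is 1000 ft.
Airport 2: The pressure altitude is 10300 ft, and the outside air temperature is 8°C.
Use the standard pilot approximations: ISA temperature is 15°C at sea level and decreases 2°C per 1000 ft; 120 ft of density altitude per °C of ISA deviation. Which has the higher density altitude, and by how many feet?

Airport 2 by 8172 ft

Airport 1: ISA temp = 13°C, deviation +23°C, DA = 1000 + 120 × 23 = 3760 ft.
Airport 2: ISA temp = -5.6°C, deviation +13.6°C, DA = 10300 + 120 × 13.6 = 11932 ft.
Airport 2 is higher by 11932 − 3760 = 8172 ft.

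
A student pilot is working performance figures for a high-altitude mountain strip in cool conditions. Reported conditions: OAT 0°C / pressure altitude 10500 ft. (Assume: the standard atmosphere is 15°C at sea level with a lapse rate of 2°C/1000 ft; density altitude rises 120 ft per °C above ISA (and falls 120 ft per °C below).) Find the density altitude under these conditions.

ISA temperature at 10500 ft = 15 − 2 × (10500/1000) = -6°C.
ISA deviation = 0 − (-6) = +6°C.
Density altitude = 10500 + 120 × (6) = 10500 + (+720) = 11220 ft.

11220 ft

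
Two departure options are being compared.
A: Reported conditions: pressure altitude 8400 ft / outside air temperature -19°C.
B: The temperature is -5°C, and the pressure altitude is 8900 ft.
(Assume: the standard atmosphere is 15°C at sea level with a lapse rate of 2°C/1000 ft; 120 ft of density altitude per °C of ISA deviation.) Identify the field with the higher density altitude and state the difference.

B by 2300 ft

A: ISA temp = -1.8°C, deviation -17.2°C, DA = 8400 + 120 × (-17.2) = 6336 ft.
B: ISA temp = -2.8°C, deviation -2.2°C, DA = 8900 + 120 × (-2.2) = 8636 ft.
B is higher by 8636 − 6336 = 2300 ft.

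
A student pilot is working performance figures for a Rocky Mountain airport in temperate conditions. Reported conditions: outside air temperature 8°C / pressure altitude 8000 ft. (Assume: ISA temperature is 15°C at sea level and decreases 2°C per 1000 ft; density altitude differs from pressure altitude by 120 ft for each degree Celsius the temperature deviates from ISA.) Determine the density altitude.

9080 ft

ISA temperature at 8000 ft = 15 − 2 × (8000/1000) = -1°C.
ISA deviation = 8 − (-1) = +9°C.
Density altitude = 8000 + 120 × (9) = 8000 + (+1080) = 9080 ft.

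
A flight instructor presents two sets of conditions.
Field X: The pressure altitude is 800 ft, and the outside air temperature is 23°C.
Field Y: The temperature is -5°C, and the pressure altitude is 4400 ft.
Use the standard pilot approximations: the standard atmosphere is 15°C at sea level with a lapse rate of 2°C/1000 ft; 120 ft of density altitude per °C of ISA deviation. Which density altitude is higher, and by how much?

Field Y by 1104 ft

Field X: ISA temp = 13.4°C, deviation +9.6°C, DA = 800 + 120 × 9.6 = 1952 ft.
Field Y: ISA temp = 6.2°C, deviation -11.2°C, DA = 4400 + 120 × (-11.2) = 3056 ft.
Field Y is higher by 3056 − 1952 = 1104 ft.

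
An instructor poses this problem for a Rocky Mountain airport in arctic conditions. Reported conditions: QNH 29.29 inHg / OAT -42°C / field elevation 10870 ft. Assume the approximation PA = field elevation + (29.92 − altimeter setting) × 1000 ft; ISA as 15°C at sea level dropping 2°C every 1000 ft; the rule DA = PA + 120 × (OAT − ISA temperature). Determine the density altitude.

Pressure altitude = 10870 + (29.92 − 29.29) × 1000 = 10870 + (+630) = 11500 ft.
ISA temperature at 11500 ft = 15 − 2 × (11500/1000) = -8°C.
ISA deviation = -42 − (-8) = -34°C.
Density altitude = 11500 + 120 × (-34) = 7420 ft.

7420 ft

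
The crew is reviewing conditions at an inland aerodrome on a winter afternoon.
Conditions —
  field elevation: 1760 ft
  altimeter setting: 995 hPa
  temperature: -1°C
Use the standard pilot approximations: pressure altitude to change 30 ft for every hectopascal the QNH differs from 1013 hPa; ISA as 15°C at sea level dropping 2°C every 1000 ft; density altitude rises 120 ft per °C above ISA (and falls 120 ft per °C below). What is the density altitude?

932 ft

Pressure altitude = 1760 + (1013 − 995) × 30 = 1760 + (+540) = 2300 ft.
ISA temperature at 2300 ft = 15 − 2 × (2300/1000) = 10.4°C.
ISA deviation = -1 − 10.4 = -11.4°C.
Density altitude = 2300 + 120 × (-11.4) = 932 ft.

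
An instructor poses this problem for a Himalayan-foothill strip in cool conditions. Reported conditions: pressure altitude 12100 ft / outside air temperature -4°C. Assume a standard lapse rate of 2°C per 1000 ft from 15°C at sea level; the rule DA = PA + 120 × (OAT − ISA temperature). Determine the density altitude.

ISA temperature at 12100 ft = 15 − 2 × (12100/1000) = -9.2°C.
ISA deviation = -4 − (-9.2) = +5.2°C.
Density altitude = 12100 + 120 × (5.2) = 12100 + (+624) = 12724 ft.

12724 ft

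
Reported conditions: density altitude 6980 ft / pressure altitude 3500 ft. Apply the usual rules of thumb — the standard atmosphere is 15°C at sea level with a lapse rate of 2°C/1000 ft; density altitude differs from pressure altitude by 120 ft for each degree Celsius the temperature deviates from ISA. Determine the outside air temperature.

37°C

Density altitude − pressure altitude = 6980 − 3500 = +3480 ft.
At 120 ft/°C that is an ISA deviation of 3480/120 = +29°C.
ISA temperature at 3500 ft = 15 − 2 × (3500/1000) = 8°C.
OAT = ISA + deviation = 8 + (+29) = 37°C.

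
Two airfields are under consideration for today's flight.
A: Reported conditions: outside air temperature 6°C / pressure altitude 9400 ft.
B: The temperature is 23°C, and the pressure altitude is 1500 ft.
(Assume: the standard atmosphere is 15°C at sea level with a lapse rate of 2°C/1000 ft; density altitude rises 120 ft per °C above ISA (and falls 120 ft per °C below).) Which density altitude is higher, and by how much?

A by 7756 ft

A: ISA temp = -3.8°C, deviation +9.8°C, DA = 9400 + 120 × 9.8 = 10576 ft.
B: ISA temp = 12°C, deviation +11°C, DA = 1500 + 120 × 11 = 2820 ft.
A is higher by 10576 − 2820 = 7756 ft.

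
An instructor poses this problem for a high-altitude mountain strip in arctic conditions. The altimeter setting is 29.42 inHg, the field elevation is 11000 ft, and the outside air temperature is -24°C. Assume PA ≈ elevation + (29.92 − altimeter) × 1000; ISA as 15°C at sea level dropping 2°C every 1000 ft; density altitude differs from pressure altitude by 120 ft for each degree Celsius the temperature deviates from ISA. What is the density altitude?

Pressure altitude = 11000 + (29.92 − 29.42) × 1000 = 11000 + (+500) = 11500 ft.
ISA temperature at 11500 ft = 15 − 2 × (11500/1000) = -8°C.
ISA deviation = -24 − (-8) = -16°C.
Density altitude = 11500 + 120 × (-16) = 9580 ft.

9580 ft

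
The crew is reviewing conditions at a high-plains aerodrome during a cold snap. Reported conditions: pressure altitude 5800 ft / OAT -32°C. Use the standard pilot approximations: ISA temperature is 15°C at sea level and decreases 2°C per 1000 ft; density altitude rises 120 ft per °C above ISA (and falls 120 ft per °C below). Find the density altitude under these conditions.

1552 ft

ISA temperature at 5800 ft = 15 − 2 × (5800/1000) = 3.4°C.
ISA deviation = -32 − 3.4 = -35.4°C.
Density altitude = 5800 + 120 × (-35.4) = 5800 + (-4248) = 1552 ft.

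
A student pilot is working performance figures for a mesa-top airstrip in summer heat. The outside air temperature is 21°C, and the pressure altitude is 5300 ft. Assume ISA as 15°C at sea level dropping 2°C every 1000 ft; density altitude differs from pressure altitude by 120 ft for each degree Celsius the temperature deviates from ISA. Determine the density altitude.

7292 ft

ISA temperature at 5300 ft = 15 − 2 × (5300/1000) = 4.4°C.
ISA deviation = 21 − 4.4 = +16.6°C.
Density altitude = 5300 + 120 × (16.6) = 5300 + (+1992) = 7292 ft.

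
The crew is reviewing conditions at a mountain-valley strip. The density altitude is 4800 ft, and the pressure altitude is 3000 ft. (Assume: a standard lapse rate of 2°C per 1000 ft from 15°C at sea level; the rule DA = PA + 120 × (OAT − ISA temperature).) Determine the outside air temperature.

24°C

Density altitude − pressure altitude = 4800 − 3000 = +1800 ft.
At 120 ft/°C that is an ISA deviation of 1800/120 = +15°C.
ISA temperature at 3000 ft = 15 − 2 × (3000/1000) = 9°C.
OAT = ISA + deviation = 9 + (+15) = 24°C.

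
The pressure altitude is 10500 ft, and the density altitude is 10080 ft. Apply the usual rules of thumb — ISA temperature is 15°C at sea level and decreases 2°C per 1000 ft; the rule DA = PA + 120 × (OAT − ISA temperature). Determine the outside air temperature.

-9.5°C

Density altitude − pressure altitude = 10080 − 10500 = -420 ft.
At 120 ft/°C that is an ISA deviation of -420/120 = -3.5°C.
ISA temperature at 10500 ft = 15 − 2 × (10500/1000) = -6°C.
OAT = ISA + deviation = -6 + (-3.5) = -9.5°C.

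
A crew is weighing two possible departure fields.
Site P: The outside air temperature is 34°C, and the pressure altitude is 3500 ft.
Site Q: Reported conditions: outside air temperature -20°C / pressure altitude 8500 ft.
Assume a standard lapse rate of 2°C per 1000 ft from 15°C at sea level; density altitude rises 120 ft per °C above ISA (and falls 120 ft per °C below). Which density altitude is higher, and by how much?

Site P by 280 ft

Site P: ISA temp = 8°C, deviation +26°C, DA = 3500 + 120 × 26 = 6620 ft.
Site Q: ISA temp = -2°C, deviation -18°C, DA = 8500 + 120 × (-18) = 6340 ft.
Site P is higher by 6620 − 6340 = 280 ft.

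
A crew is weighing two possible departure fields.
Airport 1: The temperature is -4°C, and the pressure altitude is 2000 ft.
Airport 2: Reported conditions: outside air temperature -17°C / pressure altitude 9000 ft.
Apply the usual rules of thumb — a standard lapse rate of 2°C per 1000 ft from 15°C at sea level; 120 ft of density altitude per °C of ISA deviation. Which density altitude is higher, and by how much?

Airport 2 by 7120 ft

Airport 1: ISA temp = 11°C, deviation -15°C, DA = 2000 + 120 × (-15) = 200 ft.
Airport 2: ISA temp = -3°C, deviation -14°C, DA = 9000 + 120 × (-14) = 7320 ft.
Airport 2 is higher by 7320 − 200 = 7120 ft.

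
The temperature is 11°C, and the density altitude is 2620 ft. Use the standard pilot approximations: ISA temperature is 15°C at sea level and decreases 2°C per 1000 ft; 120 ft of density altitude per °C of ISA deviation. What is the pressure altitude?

2500 ft

DA = PA + 120 × (OAT − (15 − 2·PA/1000)) = PA + 120·OAT − 1800 + 0.24·PA = 1.24·PA + 120·OAT − 1800.
So 1.24·PA = 2620 − 120 × 11 + 1800 = 3100.
PA = 3100 / 1.24 = 2500 ft.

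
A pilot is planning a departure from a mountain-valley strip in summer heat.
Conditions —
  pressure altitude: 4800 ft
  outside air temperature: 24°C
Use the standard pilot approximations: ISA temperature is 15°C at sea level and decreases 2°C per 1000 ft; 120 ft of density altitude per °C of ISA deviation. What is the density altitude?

7032 ft

ISA temperature at 4800 ft = 15 − 2 × (4800/1000) = 5.4°C.
ISA deviation = 24 − 5.4 = +18.6°C.
Density altitude = 4800 + 120 × (18.6) = 4800 + (+2232) = 7032 ft.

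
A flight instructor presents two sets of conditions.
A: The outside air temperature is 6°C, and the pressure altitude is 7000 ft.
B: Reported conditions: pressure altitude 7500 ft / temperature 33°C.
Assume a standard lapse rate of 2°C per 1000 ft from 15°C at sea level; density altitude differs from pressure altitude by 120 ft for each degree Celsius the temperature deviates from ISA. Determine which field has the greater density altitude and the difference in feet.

A: ISA temp = 1°C, deviation +5°C, DA = 7000 + 120 × 5 = 7600 ft.
B: ISA temp = 0°C, deviation +33°C, DA = 7500 + 120 × 33 = 11460 ft.
B is higher by 11460 − 7600 = 3860 ft.

B by 3860 ft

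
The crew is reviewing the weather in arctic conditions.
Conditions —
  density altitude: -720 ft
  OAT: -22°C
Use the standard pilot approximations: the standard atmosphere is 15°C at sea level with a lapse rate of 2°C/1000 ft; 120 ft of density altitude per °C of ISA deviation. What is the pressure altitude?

3000 ft

DA = PA + 120 × (OAT − (15 − 2·PA/1000)) = PA + 120·OAT − 1800 + 0.24·PA = 1.24·PA + 120·OAT − 1800.
So 1.24·PA = -720 − 120 × (-22) + 1800 = 3720.
PA = 3720 / 1.24 = 3000 ft.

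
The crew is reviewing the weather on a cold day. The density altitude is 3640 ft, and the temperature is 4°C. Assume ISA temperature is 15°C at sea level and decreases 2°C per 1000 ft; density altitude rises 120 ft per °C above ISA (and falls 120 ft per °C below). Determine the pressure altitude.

4000 ft

DA = PA + 120 × (OAT − (15 − 2·PA/1000)) = PA + 120·OAT − 1800 + 0.24·PA = 1.24·PA + 120·OAT − 1800.
So 1.24·PA = 3640 − 120 × 4 + 1800 = 4960.
PA = 4960 / 1.24 = 4000 ft.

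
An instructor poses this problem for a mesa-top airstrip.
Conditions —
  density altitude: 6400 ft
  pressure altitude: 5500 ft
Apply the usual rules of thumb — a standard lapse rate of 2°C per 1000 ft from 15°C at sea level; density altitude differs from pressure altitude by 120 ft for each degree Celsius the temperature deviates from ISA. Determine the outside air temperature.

Density altitude − pressure altitude = 6400 − 5500 = +900 ft.
At 120 ft/°C that is an ISA deviation of 900/120 = +7.5°C.
ISA temperature at 5500 ft = 15 − 2 × (5500/1000) = 4°C.
OAT = ISA + deviation = 4 + (+7.5) = 11.5°C.

11.5°C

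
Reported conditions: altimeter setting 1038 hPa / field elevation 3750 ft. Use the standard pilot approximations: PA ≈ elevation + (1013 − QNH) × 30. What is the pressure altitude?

3000 ft

Pressure correction = (1013 − 1038) × 30 = -750 ft.
Pressure altitude = 3750 + (-750) = 3000 ft.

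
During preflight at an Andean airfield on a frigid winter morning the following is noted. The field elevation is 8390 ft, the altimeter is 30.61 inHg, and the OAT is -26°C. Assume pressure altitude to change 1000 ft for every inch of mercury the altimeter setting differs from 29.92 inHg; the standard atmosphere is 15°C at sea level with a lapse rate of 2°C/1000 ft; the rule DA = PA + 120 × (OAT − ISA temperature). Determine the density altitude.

4628 ft

Pressure altitude = 8390 + (29.92 − 30.61) × 1000 = 8390 + (-690) = 7700 ft.
ISA temperature at 7700 ft = 15 − 2 × (7700/1000) = -0.4°C.
ISA deviation = -26 − (-0.4) = -25.6°C.
Density altitude = 7700 + 120 × (-25.6) = 4628 ft.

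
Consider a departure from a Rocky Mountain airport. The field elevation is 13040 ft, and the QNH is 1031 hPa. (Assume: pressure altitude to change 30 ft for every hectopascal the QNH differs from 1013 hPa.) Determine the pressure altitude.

12500 ft

Pressure correction = (1013 − 1031) × 30 = -540 ft.
Pressure altitude = 13040 + (-540) = 12500 ft.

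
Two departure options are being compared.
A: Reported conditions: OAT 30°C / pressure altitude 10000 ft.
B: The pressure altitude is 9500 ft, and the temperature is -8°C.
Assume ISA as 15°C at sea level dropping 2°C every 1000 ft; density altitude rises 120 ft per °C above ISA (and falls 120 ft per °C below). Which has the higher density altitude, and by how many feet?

A: ISA temp = -5°C, deviation +35°C, DA = 10000 + 120 × 35 = 14200 ft.
B: ISA temp = -4°C, deviation -4°C, DA = 9500 + 120 × (-4) = 9020 ft.
A is higher by 14200 − 9020 = 5180 ft.

A by 5180 ft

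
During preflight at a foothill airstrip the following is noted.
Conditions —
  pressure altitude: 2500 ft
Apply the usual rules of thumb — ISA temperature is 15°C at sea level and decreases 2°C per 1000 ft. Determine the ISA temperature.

ISA temperature = 15 − 2 × (2500/1000) = 15 − 5 = 10°C.

10°C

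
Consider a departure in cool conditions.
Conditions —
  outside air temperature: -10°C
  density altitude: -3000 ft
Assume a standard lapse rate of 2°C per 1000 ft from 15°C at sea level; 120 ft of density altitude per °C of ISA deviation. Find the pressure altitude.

DA = PA + 120 × (OAT − (15 − 2·PA/1000)) = PA + 120·OAT − 1800 + 0.24·PA = 1.24·PA + 120·OAT − 1800.
So 1.24·PA = -3000 − 120 × (-10) + 1800 = 0.
PA = 0 / 1.24 = 0 ft.

0 ft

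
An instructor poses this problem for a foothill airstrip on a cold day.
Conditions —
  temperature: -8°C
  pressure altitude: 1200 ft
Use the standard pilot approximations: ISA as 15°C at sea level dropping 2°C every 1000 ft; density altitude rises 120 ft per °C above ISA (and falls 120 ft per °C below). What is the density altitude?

-1272 ft

ISA temperature at 1200 ft = 15 − 2 × (1200/1000) = 12.6°C.
ISA deviation = -8 − 12.6 = -20.6°C.
Density altitude = 1200 + 120 × (-20.6) = 1200 + (-2472) = -1272 ft.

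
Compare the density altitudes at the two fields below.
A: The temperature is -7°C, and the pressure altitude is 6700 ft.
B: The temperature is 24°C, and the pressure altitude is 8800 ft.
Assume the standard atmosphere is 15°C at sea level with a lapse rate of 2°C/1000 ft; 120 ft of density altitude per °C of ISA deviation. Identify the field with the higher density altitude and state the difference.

A: ISA temp = 1.6°C, deviation -8.6°C, DA = 6700 + 120 × (-8.6) = 5668 ft.
B: ISA temp = -2.6°C, deviation +26.6°C, DA = 8800 + 120 × 26.6 = 11992 ft.
B is higher by 11992 − 5668 = 6324 ft.

B by 6324 ft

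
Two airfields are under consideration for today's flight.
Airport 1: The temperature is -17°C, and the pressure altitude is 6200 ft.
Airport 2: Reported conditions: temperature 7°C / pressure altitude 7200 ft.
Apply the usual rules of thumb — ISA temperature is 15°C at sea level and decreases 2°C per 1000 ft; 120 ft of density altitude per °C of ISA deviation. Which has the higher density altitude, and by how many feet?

Airport 1: ISA temp = 2.6°C, deviation -19.6°C, DA = 6200 + 120 × (-19.6) = 3848 ft.
Airport 2: ISA temp = 0.6°C, deviation +6.4°C, DA = 7200 + 120 × 6.4 = 7968 ft.
Airport 2 is higher by 7968 − 3848 = 4120 ft.

Airport 2 by 4120 ft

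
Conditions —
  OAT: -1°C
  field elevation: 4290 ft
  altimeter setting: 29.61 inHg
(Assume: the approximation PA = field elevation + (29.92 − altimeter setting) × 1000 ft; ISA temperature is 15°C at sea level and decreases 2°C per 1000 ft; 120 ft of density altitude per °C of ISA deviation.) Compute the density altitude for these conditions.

3784 ft

Pressure altitude = 4290 + (29.92 − 29.61) × 1000 = 4290 + (+310) = 4600 ft.
ISA temperature at 4600 ft = 15 − 2 × (4600/1000) = 5.8°C.
ISA deviation = -1 − 5.8 = -6.8°C.
Density altitude = 4600 + 120 × (-6.8) = 3784 ft.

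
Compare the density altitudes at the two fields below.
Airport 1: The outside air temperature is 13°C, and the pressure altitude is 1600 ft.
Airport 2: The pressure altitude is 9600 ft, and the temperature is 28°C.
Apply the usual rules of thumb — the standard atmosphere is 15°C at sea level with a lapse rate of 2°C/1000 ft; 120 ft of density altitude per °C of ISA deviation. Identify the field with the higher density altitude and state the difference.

Airport 1: ISA temp = 11.8°C, deviation +1.2°C, DA = 1600 + 120 × 1.2 = 1744 ft.
Airport 2: ISA temp = -4.2°C, deviation +32.2°C, DA = 9600 + 120 × 32.2 = 13464 ft.
Airport 2 is higher by 13464 − 1744 = 11720 ft.

Airport 2 by 11720 ft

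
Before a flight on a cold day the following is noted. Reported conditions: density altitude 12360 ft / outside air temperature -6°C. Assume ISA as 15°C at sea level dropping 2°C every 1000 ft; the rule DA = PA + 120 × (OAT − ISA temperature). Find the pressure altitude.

DA = PA + 120 × (OAT − (15 − 2·PA/1000)) = PA + 120·OAT − 1800 + 0.24·PA = 1.24·PA + 120·OAT − 1800.
So 1.24·PA = 12360 − 120 × (-6) + 1800 = 14880.
PA = 14880 / 1.24 = 12000 ft.

12000 ft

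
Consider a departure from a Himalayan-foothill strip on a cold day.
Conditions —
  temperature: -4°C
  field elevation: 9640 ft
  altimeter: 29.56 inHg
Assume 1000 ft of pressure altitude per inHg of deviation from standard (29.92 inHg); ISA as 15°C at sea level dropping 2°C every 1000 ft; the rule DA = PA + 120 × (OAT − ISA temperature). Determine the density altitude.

Pressure altitude = 9640 + (29.92 − 29.56) × 1000 = 9640 + (+360) = 10000 ft.
ISA temperature at 10000 ft = 15 − 2 × (10000/1000) = -5°C.
ISA deviation = -4 − (-5) = +1°C.
Density altitude = 10000 + 120 × (1) = 10120 ft.

10120 ft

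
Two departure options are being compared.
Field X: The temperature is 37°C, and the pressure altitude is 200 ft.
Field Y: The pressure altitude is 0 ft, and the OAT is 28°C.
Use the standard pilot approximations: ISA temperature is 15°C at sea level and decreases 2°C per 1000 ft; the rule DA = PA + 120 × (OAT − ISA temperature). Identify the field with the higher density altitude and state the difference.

Field X: ISA temp = 14.6°C, deviation +22.4°C, DA = 200 + 120 × 22.4 = 2888 ft.
Field Y: ISA temp = 15°C, deviation +13°C, DA = 0 + 120 × 13 = 1560 ft.
Field X is higher by 2888 − 1560 = 1328 ft.

Field X by 1328 ft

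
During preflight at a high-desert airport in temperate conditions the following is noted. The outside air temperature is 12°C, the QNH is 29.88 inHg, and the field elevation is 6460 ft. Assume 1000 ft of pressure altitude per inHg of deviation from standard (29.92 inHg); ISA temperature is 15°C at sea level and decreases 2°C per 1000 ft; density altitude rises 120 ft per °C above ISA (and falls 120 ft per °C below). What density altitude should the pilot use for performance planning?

Pressure altitude = 6460 + (29.92 − 29.88) × 1000 = 6460 + (+40) = 6500 ft.
ISA temperature at 6500 ft = 15 − 2 × (6500/1000) = 2°C.
ISA deviation = 12 − 2 = +10°C.
Density altitude = 6500 + 120 × (10) = 7700 ft.

7700 ft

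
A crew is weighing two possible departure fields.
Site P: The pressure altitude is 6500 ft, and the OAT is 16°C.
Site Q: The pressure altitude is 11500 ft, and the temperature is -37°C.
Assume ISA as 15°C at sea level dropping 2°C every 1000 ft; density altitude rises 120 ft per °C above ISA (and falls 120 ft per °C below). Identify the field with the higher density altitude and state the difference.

Site P by 160 ft

Site P: ISA temp = 2°C, deviation +14°C, DA = 6500 + 120 × 14 = 8180 ft.
Site Q: ISA temp = -8°C, deviation -29°C, DA = 11500 + 120 × (-29) = 8020 ft.
Site P is higher by 8180 − 8020 = 160 ft.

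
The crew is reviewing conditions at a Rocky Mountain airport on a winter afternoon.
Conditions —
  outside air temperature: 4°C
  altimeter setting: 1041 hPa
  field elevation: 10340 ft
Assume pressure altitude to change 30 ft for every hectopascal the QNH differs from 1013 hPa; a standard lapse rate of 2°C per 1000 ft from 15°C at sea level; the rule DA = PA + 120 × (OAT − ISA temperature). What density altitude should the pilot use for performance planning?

10460 ft

Pressure altitude = 10340 + (1013 − 1041) × 30 = 10340 + (-840) = 9500 ft.
ISA temperature at 9500 ft = 15 − 2 × (9500/1000) = -4°C.
ISA deviation = 4 − (-4) = +8°C.
Density altitude = 9500 + 120 × (8) = 10460 ft.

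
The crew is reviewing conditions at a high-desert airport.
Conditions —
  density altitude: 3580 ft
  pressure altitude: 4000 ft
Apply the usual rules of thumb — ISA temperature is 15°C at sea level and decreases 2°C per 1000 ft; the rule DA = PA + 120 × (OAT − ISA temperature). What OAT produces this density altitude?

3.5°C

Density altitude − pressure altitude = 3580 − 4000 = -420 ft.
At 120 ft/°C that is an ISA deviation of -420/120 = -3.5°C.
ISA temperature at 4000 ft = 15 − 2 × (4000/1000) = 7°C.
OAT = ISA + deviation = 7 + (-3.5) = 3.5°C.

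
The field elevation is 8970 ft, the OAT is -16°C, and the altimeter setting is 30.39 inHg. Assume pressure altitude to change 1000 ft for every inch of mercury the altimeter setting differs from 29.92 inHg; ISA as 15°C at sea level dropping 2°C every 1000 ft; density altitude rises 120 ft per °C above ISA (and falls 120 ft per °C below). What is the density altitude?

6820 ft

Pressure altitude = 8970 + (29.92 − 30.39) × 1000 = 8970 + (-470) = 8500 ft.
ISA temperature at 8500 ft = 15 − 2 × (8500/1000) = -2°C.
ISA deviation = -16 − (-2) = -14°C.
Density altitude = 8500 + 120 × (-14) = 6820 ft.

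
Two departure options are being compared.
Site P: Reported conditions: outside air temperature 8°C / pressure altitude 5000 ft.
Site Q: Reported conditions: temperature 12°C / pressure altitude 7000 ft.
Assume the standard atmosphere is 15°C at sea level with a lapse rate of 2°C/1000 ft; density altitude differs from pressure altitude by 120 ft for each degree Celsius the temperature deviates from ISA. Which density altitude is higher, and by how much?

Site Q by 2960 ft

Site P: ISA temp = 5°C, deviation +3°C, DA = 5000 + 120 × 3 = 5360 ft.
Site Q: ISA temp = 1°C, deviation +11°C, DA = 7000 + 120 × 11 = 8320 ft.
Site Q is higher by 8320 − 5360 = 2960 ft.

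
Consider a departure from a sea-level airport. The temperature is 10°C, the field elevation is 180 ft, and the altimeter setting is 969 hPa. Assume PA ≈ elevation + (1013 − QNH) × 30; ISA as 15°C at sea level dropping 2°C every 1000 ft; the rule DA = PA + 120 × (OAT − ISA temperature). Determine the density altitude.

Pressure altitude = 180 + (1013 − 969) × 30 = 180 + (+1320) = 1500 ft.
ISA temperature at 1500 ft = 15 − 2 × (1500/1000) = 12°C.
ISA deviation = 10 − 12 = -2°C.
Density altitude = 1500 + 120 × (-2) = 1260 ft.

1260 ft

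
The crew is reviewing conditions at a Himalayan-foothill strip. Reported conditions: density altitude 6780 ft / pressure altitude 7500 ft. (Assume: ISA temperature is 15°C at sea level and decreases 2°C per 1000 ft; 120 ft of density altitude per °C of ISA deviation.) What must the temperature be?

-6°C

Density altitude − pressure altitude = 6780 − 7500 = -720 ft.
At 120 ft/°C that is an ISA deviation of -720/120 = -6°C.
ISA temperature at 7500 ft = 15 − 2 × (7500/1000) = 0°C.
OAT = ISA + deviation = 0 + (-6) = -6°C.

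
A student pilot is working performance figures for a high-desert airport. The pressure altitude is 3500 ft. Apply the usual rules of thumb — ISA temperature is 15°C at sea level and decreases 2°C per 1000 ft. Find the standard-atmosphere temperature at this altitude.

ISA temperature = 15 − 2 × (3500/1000) = 15 − 7 = 8°C.

8°C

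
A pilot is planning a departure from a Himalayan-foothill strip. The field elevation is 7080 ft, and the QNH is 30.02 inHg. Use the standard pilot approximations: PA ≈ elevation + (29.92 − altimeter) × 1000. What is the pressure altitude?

6980 ft

Pressure correction = (29.92 − 30.02) × 1000 = -100 ft.
Pressure altitude = 7080 + (-100) = 6980 ft.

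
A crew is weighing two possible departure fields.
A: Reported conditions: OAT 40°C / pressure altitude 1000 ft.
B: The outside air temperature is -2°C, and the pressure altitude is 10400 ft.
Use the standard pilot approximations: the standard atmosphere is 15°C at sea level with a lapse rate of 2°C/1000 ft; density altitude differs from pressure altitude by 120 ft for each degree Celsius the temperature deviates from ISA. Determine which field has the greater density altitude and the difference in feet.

B by 6616 ft

A: ISA temp = 13°C, deviation +27°C, DA = 1000 + 120 × 27 = 4240 ft.
B: ISA temp = -5.8°C, deviation +3.8°C, DA = 10400 + 120 × 3.8 = 10856 ft.
B is higher by 10856 − 4240 = 6616 ft.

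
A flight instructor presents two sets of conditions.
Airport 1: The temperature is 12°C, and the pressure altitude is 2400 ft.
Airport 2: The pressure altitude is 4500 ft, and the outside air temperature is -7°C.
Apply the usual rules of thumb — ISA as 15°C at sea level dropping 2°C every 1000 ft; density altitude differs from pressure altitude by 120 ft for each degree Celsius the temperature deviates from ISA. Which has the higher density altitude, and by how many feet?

Airport 2 by 324 ft

Airport 1: ISA temp = 10.2°C, deviation +1.8°C, DA = 2400 + 120 × 1.8 = 2616 ft.
Airport 2: ISA temp = 6°C, deviation -13°C, DA = 4500 + 120 × (-13) = 2940 ft.
Airport 2 is higher by 2940 − 2616 = 324 ft.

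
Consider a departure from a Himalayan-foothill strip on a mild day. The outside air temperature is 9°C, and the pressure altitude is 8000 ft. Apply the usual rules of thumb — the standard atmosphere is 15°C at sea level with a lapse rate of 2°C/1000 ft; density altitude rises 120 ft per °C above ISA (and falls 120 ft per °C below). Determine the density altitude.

9200 ft

ISA temperature at 8000 ft = 15 − 2 × (8000/1000) = -1°C.
ISA deviation = 9 − (-1) = +10°C.
Density altitude = 8000 + 120 × (10) = 8000 + (+1200) = 9200 ft.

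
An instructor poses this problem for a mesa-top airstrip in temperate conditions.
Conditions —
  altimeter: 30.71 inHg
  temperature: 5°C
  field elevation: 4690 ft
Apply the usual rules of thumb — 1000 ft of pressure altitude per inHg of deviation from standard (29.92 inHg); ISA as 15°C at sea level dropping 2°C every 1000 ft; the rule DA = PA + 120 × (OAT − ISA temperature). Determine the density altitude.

Pressure altitude = 4690 + (29.92 − 30.71) × 1000 = 4690 + (-790) = 3900 ft.
ISA temperature at 3900 ft = 15 − 2 × (3900/1000) = 7.2°C.
ISA deviation = 5 − 7.2 = -2.2°C.
Density altitude = 3900 + 120 × (-2.2) = 3636 ft.

3636 ft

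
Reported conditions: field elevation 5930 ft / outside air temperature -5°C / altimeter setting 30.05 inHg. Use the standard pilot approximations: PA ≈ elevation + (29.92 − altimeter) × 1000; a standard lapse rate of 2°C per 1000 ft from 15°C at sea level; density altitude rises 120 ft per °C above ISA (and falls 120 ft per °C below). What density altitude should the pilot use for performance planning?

Pressure altitude = 5930 + (29.92 − 30.05) × 1000 = 5930 + (-130) = 5800 ft.
ISA temperature at 5800 ft = 15 − 2 × (5800/1000) = 3.4°C.
ISA deviation = -5 − 3.4 = -8.4°C.
Density altitude = 5800 + 120 × (-8.4) = 4792 ft.

4792 ft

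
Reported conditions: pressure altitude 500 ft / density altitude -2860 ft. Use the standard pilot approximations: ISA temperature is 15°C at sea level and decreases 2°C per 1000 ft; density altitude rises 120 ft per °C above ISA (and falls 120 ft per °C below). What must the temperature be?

Density altitude − pressure altitude = -2860 − 500 = -3360 ft.
At 120 ft/°C that is an ISA deviation of -3360/120 = -28°C.
ISA temperature at 500 ft = 15 − 2 × (500/1000) = 14°C.
OAT = ISA + deviation = 14 + (-28) = -14°C.

-14°C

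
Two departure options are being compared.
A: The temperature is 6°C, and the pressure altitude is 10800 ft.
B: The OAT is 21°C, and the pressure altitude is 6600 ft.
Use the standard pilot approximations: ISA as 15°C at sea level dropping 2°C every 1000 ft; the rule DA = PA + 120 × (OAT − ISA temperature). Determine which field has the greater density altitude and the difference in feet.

A by 3408 ft

A: ISA temp = -6.6°C, deviation +12.6°C, DA = 10800 + 120 × 12.6 = 12312 ft.
B: ISA temp = 1.8°C, deviation +19.2°C, DA = 6600 + 120 × 19.2 = 8904 ft.
A is higher by 12312 − 8904 = 3408 ft.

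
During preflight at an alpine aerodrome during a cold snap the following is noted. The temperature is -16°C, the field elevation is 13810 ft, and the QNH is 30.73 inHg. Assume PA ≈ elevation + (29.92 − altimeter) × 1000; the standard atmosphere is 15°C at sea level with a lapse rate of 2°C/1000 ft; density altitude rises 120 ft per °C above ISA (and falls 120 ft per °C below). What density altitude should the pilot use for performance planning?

Pressure altitude = 13810 + (29.92 − 30.73) × 1000 = 13810 + (-810) = 13000 ft.
ISA temperature at 13000 ft = 15 − 2 × (13000/1000) = -11°C.
ISA deviation = -16 − (-11) = -5°C.
Density altitude = 13000 + 120 × (-5) = 12400 ft.

12400 ft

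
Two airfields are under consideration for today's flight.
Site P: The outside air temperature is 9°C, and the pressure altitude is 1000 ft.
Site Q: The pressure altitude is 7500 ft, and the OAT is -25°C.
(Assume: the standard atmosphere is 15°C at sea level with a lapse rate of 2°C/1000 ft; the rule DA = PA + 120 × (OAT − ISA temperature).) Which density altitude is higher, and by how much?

Site P: ISA temp = 13°C, deviation -4°C, DA = 1000 + 120 × (-4) = 520 ft.
Site Q: ISA temp = 0°C, deviation -25°C, DA = 7500 + 120 × (-25) = 4500 ft.
Site Q is higher by 4500 − 520 = 3980 ft.

Site Q by 3980 ft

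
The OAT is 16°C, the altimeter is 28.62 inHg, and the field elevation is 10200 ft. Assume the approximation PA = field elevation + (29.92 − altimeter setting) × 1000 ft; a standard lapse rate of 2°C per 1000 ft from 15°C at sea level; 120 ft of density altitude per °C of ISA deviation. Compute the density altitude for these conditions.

Pressure altitude = 10200 + (29.92 − 28.62) × 1000 = 10200 + (+1300) = 11500 ft.
ISA temperature at 11500 ft = 15 − 2 × (11500/1000) = -8°C.
ISA deviation = 16 − (-8) = +24°C.
Density altitude = 11500 + 120 × (24) = 14380 ft.

14380 ft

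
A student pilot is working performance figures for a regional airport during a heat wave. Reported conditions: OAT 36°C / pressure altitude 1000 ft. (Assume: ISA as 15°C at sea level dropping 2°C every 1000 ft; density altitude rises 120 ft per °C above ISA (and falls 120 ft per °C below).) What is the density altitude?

3760 ft

ISA temperature at 1000 ft = 15 − 2 × (1000/1000) = 13°C.
ISA deviation = 36 − 13 = +23°C.
Density altitude = 1000 + 120 × (23) = 1000 + (+2760) = 3760 ft.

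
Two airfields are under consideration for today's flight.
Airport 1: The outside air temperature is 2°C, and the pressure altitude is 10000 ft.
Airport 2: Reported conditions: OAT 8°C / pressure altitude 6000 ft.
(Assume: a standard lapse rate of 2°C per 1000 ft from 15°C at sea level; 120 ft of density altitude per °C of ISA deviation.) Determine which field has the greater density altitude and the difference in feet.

Airport 1 by 4240 ft

Airport 1: ISA temp = -5°C, deviation +7°C, DA = 10000 + 120 × 7 = 10840 ft.
Airport 2: ISA temp = 3°C, deviation +5°C, DA = 6000 + 120 × 5 = 6600 ft.
Airport 1 is higher by 10840 − 6600 = 4240 ft.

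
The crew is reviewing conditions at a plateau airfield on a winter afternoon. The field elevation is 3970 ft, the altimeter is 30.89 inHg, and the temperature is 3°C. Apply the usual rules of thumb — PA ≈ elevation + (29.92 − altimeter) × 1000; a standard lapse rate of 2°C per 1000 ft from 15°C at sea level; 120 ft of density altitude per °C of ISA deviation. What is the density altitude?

Pressure altitude = 3970 + (29.92 − 30.89) × 1000 = 3970 + (-970) = 3000 ft.
ISA temperature at 3000 ft = 15 − 2 × (3000/1000) = 9°C.
ISA deviation = 3 − 9 = -6°C.
Density altitude = 3000 + 120 × (-6) = 2280 ft.

2280 ft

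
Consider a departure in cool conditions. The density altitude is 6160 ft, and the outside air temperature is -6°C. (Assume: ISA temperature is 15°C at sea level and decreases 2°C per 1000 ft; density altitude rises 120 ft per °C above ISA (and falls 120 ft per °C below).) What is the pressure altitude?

7000 ft

DA = PA + 120 × (OAT − (15 − 2·PA/1000)) = PA + 120·OAT − 1800 + 0.24·PA = 1.24·PA + 120·OAT − 1800.
So 1.24·PA = 6160 − 120 × (-6) + 1800 = 8680.
PA = 8680 / 1.24 = 7000 ft.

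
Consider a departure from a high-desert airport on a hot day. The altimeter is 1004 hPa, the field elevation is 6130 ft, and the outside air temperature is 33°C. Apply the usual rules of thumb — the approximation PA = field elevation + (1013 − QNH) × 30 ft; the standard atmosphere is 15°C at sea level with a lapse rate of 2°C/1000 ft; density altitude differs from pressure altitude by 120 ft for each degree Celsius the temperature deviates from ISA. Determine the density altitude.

10096 ft

Pressure altitude = 6130 + (1013 − 1004) × 30 = 6130 + (+270) = 6400 ft.
ISA temperature at 6400 ft = 15 − 2 × (6400/1000) = 2.2°C.
ISA deviation = 33 − 2.2 = +30.8°C.
Density altitude = 6400 + 120 × (30.8) = 10096 ft.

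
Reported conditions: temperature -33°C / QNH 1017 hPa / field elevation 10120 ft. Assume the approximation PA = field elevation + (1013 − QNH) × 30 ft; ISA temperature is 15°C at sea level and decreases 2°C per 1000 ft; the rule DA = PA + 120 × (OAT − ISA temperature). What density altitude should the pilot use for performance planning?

6640 ft

Pressure altitude = 10120 + (1013 − 1017) × 30 = 10120 + (-120) = 10000 ft.
ISA temperature at 10000 ft = 15 − 2 × (10000/1000) = -5°C.
ISA deviation = -33 − (-5) = -28°C.
Density altitude = 10000 + 120 × (-28) = 6640 ft.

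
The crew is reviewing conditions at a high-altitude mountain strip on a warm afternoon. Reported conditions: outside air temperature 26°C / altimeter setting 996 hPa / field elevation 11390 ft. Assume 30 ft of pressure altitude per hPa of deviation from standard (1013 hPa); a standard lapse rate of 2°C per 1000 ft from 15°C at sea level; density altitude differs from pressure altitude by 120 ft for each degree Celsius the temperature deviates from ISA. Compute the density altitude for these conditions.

Pressure altitude = 11390 + (1013 − 996) × 30 = 11390 + (+510) = 11900 ft.
ISA temperature at 11900 ft = 15 − 2 × (11900/1000) = -8.8°C.
ISA deviation = 26 − (-8.8) = +34.8°C.
Density altitude = 11900 + 120 × (34.8) = 16076 ft.

16076 ft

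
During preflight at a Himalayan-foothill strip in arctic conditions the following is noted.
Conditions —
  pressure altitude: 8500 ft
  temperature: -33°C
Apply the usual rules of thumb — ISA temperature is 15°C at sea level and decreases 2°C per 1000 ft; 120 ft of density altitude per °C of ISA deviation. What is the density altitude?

4780 ft

ISA temperature at 8500 ft = 15 − 2 × (8500/1000) = -2°C.
ISA deviation = -33 − (-2) = -31°C.
Density altitude = 8500 + 120 × (-31) = 8500 + (-3720) = 4780 ft.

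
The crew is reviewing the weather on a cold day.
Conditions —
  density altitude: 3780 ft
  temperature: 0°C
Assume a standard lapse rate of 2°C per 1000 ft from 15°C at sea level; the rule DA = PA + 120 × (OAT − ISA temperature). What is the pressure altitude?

4500 ft

DA = PA + 120 × (OAT − (15 − 2·PA/1000)) = PA + 120·OAT − 1800 + 0.24·PA = 1.24·PA + 120·OAT − 1800.
So 1.24·PA = 3780 − 120 × 0 + 1800 = 5580.
PA = 5580 / 1.24 = 4500 ft.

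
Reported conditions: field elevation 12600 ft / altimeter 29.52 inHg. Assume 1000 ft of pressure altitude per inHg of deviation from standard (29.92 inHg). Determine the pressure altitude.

13000 ft

Pressure correction = (29.92 − 29.52) × 1000 = +400 ft.
Pressure altitude = 12600 + (+400) = 13000 ft.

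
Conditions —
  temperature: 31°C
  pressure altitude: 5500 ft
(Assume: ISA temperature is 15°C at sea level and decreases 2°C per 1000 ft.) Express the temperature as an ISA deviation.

ISA temperature at 5500 ft = 15 − 2 × (5500/1000) = 4°C.
Deviation = OAT − ISA = 31 − 4 = +27°C.

ISA+27°C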